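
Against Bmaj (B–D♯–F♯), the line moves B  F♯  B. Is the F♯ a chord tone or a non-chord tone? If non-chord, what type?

Chord tone (the fifth of B major triad).

B major triad contains B, D♯, F♯; F♯ is the fifth, so it is a chord tone.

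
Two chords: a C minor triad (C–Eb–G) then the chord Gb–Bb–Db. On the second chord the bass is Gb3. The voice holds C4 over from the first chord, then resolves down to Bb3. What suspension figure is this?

At the second chord the bass is Gb3. The suspended C4 lies a fourth above the bass; after resolving down by step to Bb3, the interval above the bass becomes a third.
Suspension figures are named by those two intervals: 4–3.

4–3 suspension.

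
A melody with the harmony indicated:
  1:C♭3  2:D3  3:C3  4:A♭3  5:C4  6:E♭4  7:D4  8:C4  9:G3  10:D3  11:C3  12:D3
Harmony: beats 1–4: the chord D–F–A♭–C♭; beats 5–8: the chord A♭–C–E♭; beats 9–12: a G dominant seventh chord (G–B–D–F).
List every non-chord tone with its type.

The harmony at that moment is D diminished seventh chord (D, F, A♭, C♭); C3 is not a chord tone.
It is approached by step down from D3 and left by leap up to A♭3.
Step in, leap out — an escape tone.
The harmony at that moment is A♭ major triad (A♭, C, E♭); D4 is not a chord tone.
It is approached by step down from E♭4 and left by step down to C4.
Step in, step out in the same direction — a passing tone.
The harmony at that moment is G dominant seventh chord (G, B, D, F); C3 is not a chord tone.
It is approached by step down from D3 and left by step up to D3.
Step away and step back to the same note — a neighbor tone (lower neighbor).

C3 (beat 3) — escape tone; D4 (beat 7) — passing tone; C3 (beat 11) — neighbor tone.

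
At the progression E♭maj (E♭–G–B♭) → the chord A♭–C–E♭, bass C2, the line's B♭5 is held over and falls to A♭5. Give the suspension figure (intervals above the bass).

At the second chord the bass is C2. The suspended B♭5 lies a seventh above the bass; after resolving down by step to A♭5, the interval above the bass becomes a sixth.
Suspension figures are named by those two intervals: 7–6.

7–6 suspension.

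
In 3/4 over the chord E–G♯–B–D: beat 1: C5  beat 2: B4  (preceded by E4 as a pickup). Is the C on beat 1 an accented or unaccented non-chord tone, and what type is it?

The harmony at that moment is E dominant seventh chord (E, G♯, B, D); C5 is not a chord tone.
It is approached by leap up from E4 and left by step down to B4.
Leap in, step out — an appoggiatura.
It falls on the downbeat, so it is accented.

Accented appoggiatura.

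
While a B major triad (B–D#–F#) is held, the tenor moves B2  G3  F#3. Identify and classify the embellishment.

The harmony at that moment is B major triad (B, D#, F#); G3 is not a chord tone.
It is approached by leap up from B2 and left by step down to F#3.
Leap in, step out — an appoggiatura.

G3 is an appoggiatura.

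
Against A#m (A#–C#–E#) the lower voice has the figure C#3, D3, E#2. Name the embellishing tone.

D3 is an escape tone.

The harmony at that moment is A# minor triad (A#, C#, E#); D3 is not a chord tone.
It is approached by step up from C#3 and left by leap down to E#2.
Step in, leap out — an escape tone.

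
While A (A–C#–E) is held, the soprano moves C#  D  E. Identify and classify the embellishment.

D is a passing tone.

The harmony at that moment is A major triad (A, C#, E); D is not a chord tone.
It is approached by step up from C# and left by step up to E.
Step in, step out in the same direction — a passing tone.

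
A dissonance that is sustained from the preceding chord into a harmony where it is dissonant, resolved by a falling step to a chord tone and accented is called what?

Suspension.

Approach: by preparation — the pitch is first a chord tone, then held (tied or repeated) while the harmony changes under it. Departure: down by step. Metric position: strong.
A prepared dissonance that resolves downward by step — a suspension. (The same figure resolving upward would be a retardation.)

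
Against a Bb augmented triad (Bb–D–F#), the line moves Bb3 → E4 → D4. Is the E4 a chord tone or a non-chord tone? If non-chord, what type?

The harmony at that moment is Bb augmented triad (Bb, D, F#); E4 is not a chord tone.
It is approached by leap up from Bb3 and left by step down to D4.
Leap in, step out — an appoggiatura.

Non-chord tone — an appoggiatura.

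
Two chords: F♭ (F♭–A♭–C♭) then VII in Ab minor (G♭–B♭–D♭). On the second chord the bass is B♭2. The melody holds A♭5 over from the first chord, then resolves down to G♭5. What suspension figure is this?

7–6 suspension.

At the second chord the bass is B♭2. The suspended A♭5 lies a seventh above the bass; after resolving down by step to G♭5, the interval above the bass becomes a sixth.
Suspension figures are named by those two intervals: 7–6.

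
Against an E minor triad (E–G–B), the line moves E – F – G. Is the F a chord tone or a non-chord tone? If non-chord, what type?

The harmony at that moment is E minor triad (E, G, B); F is not a chord tone.
It is approached by step up from E and left by step up to G.
Step in, step out in the same direction — a passing tone.

Non-chord tone — a passing tone.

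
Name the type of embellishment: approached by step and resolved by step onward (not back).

Approach: by step. Departure: by step, continuing in the same direction.
Stepwise on both sides with no change of direction means the note fills in the space between two different chord tones — a passing tone. (Had it turned back to its starting note it would be a neighbor tone instead.)

Passing tone.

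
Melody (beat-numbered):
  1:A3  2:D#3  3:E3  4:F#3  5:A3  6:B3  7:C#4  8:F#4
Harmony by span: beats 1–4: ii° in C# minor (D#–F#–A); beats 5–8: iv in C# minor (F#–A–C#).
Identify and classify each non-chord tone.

The harmony at that moment is D# diminished triad (D#, F#, A); E3 is not a chord tone.
It is approached by step up from D#3 and left by step up to F#3.
Step in, step out in the same direction — a passing tone.
The harmony at that moment is F# minor triad (F#, A, C#); B3 is not a chord tone.
It is approached by step up from A3 and left by step up to C#4.
Step in, step out in the same direction — a passing tone.

E3 (beat 3) — passing tone; B3 (beat 6) — passing tone.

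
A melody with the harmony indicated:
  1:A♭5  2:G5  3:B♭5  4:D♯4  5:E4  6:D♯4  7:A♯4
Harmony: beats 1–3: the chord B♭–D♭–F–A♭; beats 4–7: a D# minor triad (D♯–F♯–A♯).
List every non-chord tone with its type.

The harmony at that moment is B♭ minor seventh chord (B♭, D♭, F, A♭); G5 is not a chord tone.
It is approached by step down from A♭5 and left by leap up to B♭5.
Step in, leap out — an escape tone.
The harmony at that moment is D♯ minor triad (D♯, F♯, A♯); E4 is not a chord tone.
It is approached by step up from D♯4 and left by step down to D♯4.
Step away and step back to the same note — a neighbor tone (upper neighbor).

G5 (beat 2) — escape tone; E4 (beat 5) — neighbor tone.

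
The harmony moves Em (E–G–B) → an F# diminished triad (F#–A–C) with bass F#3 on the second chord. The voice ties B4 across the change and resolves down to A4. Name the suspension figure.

4–3 suspension.

At the second chord the bass is F#3. The suspended B4 lies a fourth above the bass; after resolving down by step to A4, the interval above the bass becomes a third.
Suspension figures are named by those two intervals: 4–3.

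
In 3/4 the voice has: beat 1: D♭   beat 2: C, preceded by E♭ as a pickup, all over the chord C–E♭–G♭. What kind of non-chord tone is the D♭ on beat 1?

The harmony at that moment is C diminished triad (C, E♭, G♭); D♭ is not a chord tone.
It is approached by step down from E♭ and left by step down to C.
Step in, step out in the same direction — a passing tone.

Passing tone.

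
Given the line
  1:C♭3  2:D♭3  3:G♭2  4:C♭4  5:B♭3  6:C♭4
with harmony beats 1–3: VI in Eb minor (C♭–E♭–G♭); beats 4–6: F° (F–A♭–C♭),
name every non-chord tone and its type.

The harmony at that moment is C♭ major triad (C♭, E♭, G♭); D♭3 is not a chord tone.
It is approached by step up from C♭3 and left by leap down to G♭2.
Step in, leap out — an escape tone.
The harmony at that moment is F diminished triad (F, A♭, C♭); B♭3 is not a chord tone.
It is approached by step down from C♭4 and left by step up to C♭4.
Step away and step back to the same note — a neighbor tone (lower neighbor).

D♭3 (beat 2) — escape tone; B♭3 (beat 5) — neighbor tone.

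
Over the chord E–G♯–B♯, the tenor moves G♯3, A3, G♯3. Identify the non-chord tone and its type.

A3 is a neighbor tone.

The harmony at that moment is E augmented triad (E, G♯, B♯); A3 is not a chord tone.
It is approached by step up from G♯3 and left by step down to G♯3.
Step away and step back to the same note — a neighbor tone (upper neighbor).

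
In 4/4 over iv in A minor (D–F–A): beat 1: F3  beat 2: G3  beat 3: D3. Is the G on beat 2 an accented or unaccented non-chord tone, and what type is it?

Unaccented escape tone.

The harmony at that moment is D minor triad (D, F, A); G3 is not a chord tone.
It is approached by step up from F3 and left by leap down to D3.
Step in, leap out — an escape tone.
It falls on a weak beat, so it is unaccented.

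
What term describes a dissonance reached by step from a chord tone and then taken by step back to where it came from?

Neighbor tone.

Approach: by step. Departure: by step in the opposite direction, back to the starting pitch.
Stepwise on both sides but reversing to return to the same chord tone — a neighbor tone. (Had it continued onward in the same direction it would be a passing tone instead.)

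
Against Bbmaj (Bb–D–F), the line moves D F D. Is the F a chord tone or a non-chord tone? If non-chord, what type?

Chord tone (the fifth of Bb major triad).

Bb major triad contains Bb, D, F; F is the fifth, so it is a chord tone.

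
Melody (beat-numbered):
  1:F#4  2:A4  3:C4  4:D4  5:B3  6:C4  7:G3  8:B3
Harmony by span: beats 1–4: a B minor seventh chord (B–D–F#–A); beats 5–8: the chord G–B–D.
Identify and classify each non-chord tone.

C4 (beat 3) — appoggiatura; C4 (beat 6) — escape tone.

The harmony at that moment is B minor seventh chord (B, D, F#, A); C4 is not a chord tone.
It is approached by leap down from A4 and left by step up to D4.
Leap in, step out — an appoggiatura.
The harmony at that moment is G major triad (G, B, D); C4 is not a chord tone.
It is approached by step up from B3 and left by leap down to G3.
Step in, leap out — an escape tone.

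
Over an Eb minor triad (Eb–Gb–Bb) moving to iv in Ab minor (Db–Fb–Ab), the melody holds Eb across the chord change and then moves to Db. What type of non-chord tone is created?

Eb is a suspension.

The harmony at that moment is Db minor triad (Db, Fb, Ab); Eb is not a chord tone.
It is held over (the same pitch as the preceding Eb) and left by step down to Db.
Held over from the previous chord and resolving down by step — a suspension.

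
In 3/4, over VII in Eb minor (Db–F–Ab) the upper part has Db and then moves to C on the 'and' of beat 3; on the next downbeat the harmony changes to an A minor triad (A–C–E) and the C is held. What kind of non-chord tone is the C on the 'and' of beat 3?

Anticipation.

The harmony at that moment is Db major triad (Db, F, Ab); C is not a chord tone.
It is approached by step down from Db and then sustained as the same pitch into the next harmony.
Arriving early and becoming a chord tone when the harmony changes — an anticipation.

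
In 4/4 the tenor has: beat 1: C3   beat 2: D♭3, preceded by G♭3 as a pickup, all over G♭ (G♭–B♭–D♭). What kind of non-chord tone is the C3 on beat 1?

The harmony at that moment is G♭ major triad (G♭, B♭, D♭); C3 is not a chord tone.
It is approached by leap down from G♭3 and left by step up to D♭3.
Leap in, step out, metrically accented — an appoggiatura.

Appoggiatura.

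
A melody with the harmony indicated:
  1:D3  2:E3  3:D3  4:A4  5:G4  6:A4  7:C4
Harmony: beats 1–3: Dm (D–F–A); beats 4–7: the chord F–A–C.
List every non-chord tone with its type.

E3 (beat 2) — neighbor tone; G4 (beat 5) — neighbor tone.

The harmony at that moment is D minor triad (D, F, A); E3 is not a chord tone.
It is approached by step up from D3 and left by step down to D3.
Step away and step back to the same note — a neighbor tone (upper neighbor).
The harmony at that moment is F major triad (F, A, C); G4 is not a chord tone.
It is approached by step down from A4 and left by step up to A4.
Step away and step back to the same note — a neighbor tone (lower neighbor).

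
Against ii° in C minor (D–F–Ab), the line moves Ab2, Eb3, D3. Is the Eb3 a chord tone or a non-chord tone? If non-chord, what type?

Non-chord tone — an appoggiatura.

The harmony at that moment is D diminished triad (D, F, Ab); Eb3 is not a chord tone.
It is approached by leap up from Ab2 and left by step down to D3.
Leap in, step out — an appoggiatura.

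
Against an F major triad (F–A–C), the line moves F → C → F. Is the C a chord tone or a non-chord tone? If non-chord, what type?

F major triad contains F, A, C; C is the fifth, so it is a chord tone.

Chord tone (the fifth of F major triad).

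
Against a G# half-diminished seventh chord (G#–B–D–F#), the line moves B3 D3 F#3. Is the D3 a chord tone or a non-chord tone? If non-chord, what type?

G# half-diminished seventh chord contains G#, B, D, F#; D is the fifth, so it is a chord tone.

Chord tone (the fifth of G# half-diminished seventh chord).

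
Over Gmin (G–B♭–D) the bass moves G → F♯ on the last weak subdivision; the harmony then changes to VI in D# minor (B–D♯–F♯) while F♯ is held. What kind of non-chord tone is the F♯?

The harmony at that moment is G minor triad (G, B♭, D); F♯ is not a chord tone.
It is approached by step down from G and then sustained as the same pitch into the next harmony.
Arriving early and becoming a chord tone when the harmony changes — an anticipation.

F♯ is an anticipation.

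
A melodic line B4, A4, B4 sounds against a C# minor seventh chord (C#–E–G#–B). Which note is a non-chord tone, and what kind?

The harmony at that moment is C# minor seventh chord (C#, E, G#, B); A4 is not a chord tone.
It is approached by step down from B4 and left by step up to B4.
Step away and step back to the same note — a neighbor tone (lower neighbor).

A4 is a neighbor tone.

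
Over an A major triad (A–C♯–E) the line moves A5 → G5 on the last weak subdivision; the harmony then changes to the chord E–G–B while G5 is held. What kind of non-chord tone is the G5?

G5 is an anticipation.

The harmony at that moment is A major triad (A, C♯, E); G5 is not a chord tone.
It is approached by step down from A5 and then sustained as the same pitch into the next harmony.
Arriving early and becoming a chord tone when the harmony changes — an anticipation.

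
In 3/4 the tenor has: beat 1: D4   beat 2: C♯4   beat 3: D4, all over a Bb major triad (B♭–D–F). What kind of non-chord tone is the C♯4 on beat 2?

The harmony at that moment is B♭ major triad (B♭, D, F); C♯4 is not a chord tone.
It is approached by step down from D4 and left by step up to D4.
Step away and step back to the same note — a neighbor tone (lower neighbor).

Lower neighbor tone.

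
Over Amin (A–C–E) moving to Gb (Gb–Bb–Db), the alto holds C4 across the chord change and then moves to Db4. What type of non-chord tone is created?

The harmony at that moment is Gb major triad (Gb, Bb, Db); C4 is not a chord tone.
It is held over (the same pitch as the preceding C4) and left by step up to Db4.
Held over from the previous chord and resolving up by step — a retardation.

C4 is a retardation.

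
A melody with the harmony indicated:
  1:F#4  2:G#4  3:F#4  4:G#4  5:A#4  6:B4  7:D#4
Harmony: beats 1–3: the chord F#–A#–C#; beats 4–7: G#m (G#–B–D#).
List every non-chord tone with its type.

The harmony at that moment is F# major triad (F#, A#, C#); G#4 is not a chord tone.
It is approached by step up from F#4 and left by step down to F#4.
Step away and step back to the same note — a neighbor tone (upper neighbor).
The harmony at that moment is G# minor triad (G#, B, D#); A#4 is not a chord tone.
It is approached by step up from G#4 and left by step up to B4.
Step in, step out in the same direction — a passing tone.

G#4 (beat 2) — neighbor tone; A#4 (beat 5) — passing tone.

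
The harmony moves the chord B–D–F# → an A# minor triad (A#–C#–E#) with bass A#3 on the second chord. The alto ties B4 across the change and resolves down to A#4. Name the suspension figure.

At the second chord the bass is A#3. The suspended B4 lies a ninth above the bass; after resolving down by step to A#4, the interval above the bass becomes an octave.
Suspension figures are named by those two intervals: 9–8.

9–8 suspension.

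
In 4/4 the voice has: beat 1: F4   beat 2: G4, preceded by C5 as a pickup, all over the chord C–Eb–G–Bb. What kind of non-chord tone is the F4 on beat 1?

Appoggiatura.

The harmony at that moment is C minor seventh chord (C, Eb, G, Bb); F4 is not a chord tone.
It is approached by leap down from C5 and left by step up to G4.
Leap in, step out, metrically accented — an appoggiatura.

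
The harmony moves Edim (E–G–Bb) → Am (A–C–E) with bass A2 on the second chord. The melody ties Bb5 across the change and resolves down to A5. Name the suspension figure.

9–8 suspension.

At the second chord the bass is A2. The suspended Bb5 lies a ninth above the bass; after resolving down by step to A5, the interval above the bass becomes an octave.
Suspension figures are named by those two intervals: 9–8.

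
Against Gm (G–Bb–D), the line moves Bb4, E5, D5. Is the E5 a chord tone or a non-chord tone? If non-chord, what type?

Non-chord tone — an appoggiatura.

The harmony at that moment is G minor triad (G, Bb, D); E5 is not a chord tone.
It is approached by leap up from Bb4 and left by step down to D5.
Leap in, step out — an appoggiatura.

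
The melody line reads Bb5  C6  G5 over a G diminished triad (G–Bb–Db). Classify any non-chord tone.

C6 is an escape tone.

The harmony at that moment is G diminished triad (G, Bb, Db); C6 is not a chord tone.
It is approached by step up from Bb5 and left by leap down to G5.
Step in, leap out — an escape tone.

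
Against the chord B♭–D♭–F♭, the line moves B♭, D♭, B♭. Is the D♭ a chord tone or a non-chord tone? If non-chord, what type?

Chord tone (the third of Bb diminished triad).

Bb diminished triad contains B♭, D♭, F♭; D♭ is the third, so it is a chord tone.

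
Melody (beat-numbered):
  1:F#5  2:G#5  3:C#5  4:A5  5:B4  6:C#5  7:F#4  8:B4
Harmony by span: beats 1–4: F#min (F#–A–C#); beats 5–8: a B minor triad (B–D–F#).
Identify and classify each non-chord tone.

G#5 (beat 2) — escape tone; C#5 (beat 6) — escape tone.

The harmony at that moment is F# minor triad (F#, A, C#); G#5 is not a chord tone.
It is approached by step up from F#5 and left by leap down to C#5.
Step in, leap out — an escape tone.
The harmony at that moment is B minor triad (B, D, F#); C#5 is not a chord tone.
It is approached by step up from B4 and left by leap down to F#4.
Step in, leap out — an escape tone.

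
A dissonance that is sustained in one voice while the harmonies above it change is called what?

Approach: none. Departure: none — a single pitch is sustained while the chords change around it, passing through harmonies that do not contain it.
No melodic motion at all; the dissonance is created entirely by the moving harmonies against the stationary note — a pedal tone (pedal point).

Pedal tone.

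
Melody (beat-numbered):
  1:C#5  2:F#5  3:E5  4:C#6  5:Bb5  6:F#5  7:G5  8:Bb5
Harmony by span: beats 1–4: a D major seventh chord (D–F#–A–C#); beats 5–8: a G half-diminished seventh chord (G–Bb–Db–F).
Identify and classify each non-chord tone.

E5 (beat 3) — escape tone; F#5 (beat 6) — appoggiatura.

The harmony at that moment is D major seventh chord (D, F#, A, C#); E5 is not a chord tone.
It is approached by step down from F#5 and left by leap up to C#6.
Step in, leap out — an escape tone.
The harmony at that moment is G half-diminished seventh chord (G, Bb, Db, F); F#5 is not a chord tone.
It is approached by leap down from Bb5 and left by step up to G5.
Leap in, step out — an appoggiatura.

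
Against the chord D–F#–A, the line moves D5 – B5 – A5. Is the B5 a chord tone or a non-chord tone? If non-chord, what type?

Non-chord tone — an appoggiatura.

The harmony at that moment is D major triad (D, F#, A); B5 is not a chord tone.
It is approached by leap up from D5 and left by step down to A5.
Leap in, step out — an appoggiatura.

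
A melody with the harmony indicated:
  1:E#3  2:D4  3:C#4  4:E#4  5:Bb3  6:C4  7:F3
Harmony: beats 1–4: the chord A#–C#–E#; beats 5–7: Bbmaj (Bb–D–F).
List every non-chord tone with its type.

The harmony at that moment is A# minor triad (A#, C#, E#); D4 is not a chord tone.
It is approached by leap up from E#3 and left by step down to C#4.
Leap in, step out — an appoggiatura.
The harmony at that moment is Bb major triad (Bb, D, F); C4 is not a chord tone.
It is approached by step up from Bb3 and left by leap down to F3.
Step in, leap out — an escape tone.

D4 (beat 2) — appoggiatura; C4 (beat 6) — escape tone.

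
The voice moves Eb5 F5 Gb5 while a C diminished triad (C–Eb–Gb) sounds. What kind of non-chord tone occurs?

F5 is a passing tone.

The harmony at that moment is C diminished triad (C, Eb, Gb); F5 is not a chord tone.
It is approached by step up from Eb5 and left by step up to Gb5.
Step in, step out in the same direction — a passing tone.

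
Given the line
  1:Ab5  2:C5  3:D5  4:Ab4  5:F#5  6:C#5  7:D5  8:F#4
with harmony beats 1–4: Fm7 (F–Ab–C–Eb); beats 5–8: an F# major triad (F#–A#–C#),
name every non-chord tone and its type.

D5 (beat 3) — escape tone; D5 (beat 7) — escape tone.

The harmony at that moment is F minor seventh chord (F, Ab, C, Eb); D5 is not a chord tone.
It is approached by step up from C5 and left by leap down to Ab4.
Step in, leap out — an escape tone.
The harmony at that moment is F# major triad (F#, A#, C#); D5 is not a chord tone.
It is approached by step up from C#5 and left by leap down to F#4.
Step in, leap out — an escape tone.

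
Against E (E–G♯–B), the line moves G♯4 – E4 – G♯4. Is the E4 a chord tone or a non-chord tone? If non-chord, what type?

E major triad contains E, G♯, B; E is the root, so it is a chord tone.

Chord tone (the root of E major triad).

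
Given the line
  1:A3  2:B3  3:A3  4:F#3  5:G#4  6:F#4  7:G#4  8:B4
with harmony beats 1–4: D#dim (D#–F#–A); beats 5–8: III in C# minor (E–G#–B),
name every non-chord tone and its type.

The harmony at that moment is D# diminished triad (D#, F#, A); B3 is not a chord tone.
It is approached by step up from A3 and left by step down to A3.
Step away and step back to the same note — a neighbor tone (upper neighbor).
The harmony at that moment is E major triad (E, G#, B); F#4 is not a chord tone.
It is approached by step down from G#4 and left by step up to G#4.
Step away and step back to the same note — a neighbor tone (lower neighbor).

B3 (beat 2) — neighbor tone; F#4 (beat 6) — neighbor tone.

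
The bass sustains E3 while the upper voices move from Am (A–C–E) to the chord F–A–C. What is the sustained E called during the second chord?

Pedal tone (pedal point).

The harmony at that moment is F major triad (F, A, C); E3 is not a chord tone.
It is held over (the same pitch as the preceding E3) and then sustained as the same pitch into the next harmony.
Sustained through a change of harmony — a pedal tone.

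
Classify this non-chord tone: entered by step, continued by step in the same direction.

Approach: by step. Departure: by step, continuing in the same direction.
Stepwise on both sides with no change of direction means the note fills in the space between two different chord tones — a passing tone. (Had it turned back to its starting note it would be a neighbor tone instead.)

Passing tone.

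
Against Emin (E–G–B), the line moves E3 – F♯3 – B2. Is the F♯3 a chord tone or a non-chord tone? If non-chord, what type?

Non-chord tone — an escape tone.

The harmony at that moment is E minor triad (E, G, B); F♯3 is not a chord tone.
It is approached by step up from E3 and left by leap down to B2.
Step in, leap out — an escape tone.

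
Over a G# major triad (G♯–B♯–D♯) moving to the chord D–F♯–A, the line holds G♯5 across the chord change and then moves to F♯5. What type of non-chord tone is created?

G♯5 is a suspension.

The harmony at that moment is D major triad (D, F♯, A); G♯5 is not a chord tone.
It is held over (the same pitch as the preceding G♯5) and left by step down to F♯5.
Held over from the previous chord and resolving down by step — a suspension.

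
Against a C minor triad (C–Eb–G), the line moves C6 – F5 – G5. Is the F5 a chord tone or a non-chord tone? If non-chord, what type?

The harmony at that moment is C minor triad (C, Eb, G); F5 is not a chord tone.
It is approached by leap down from C6 and left by step up to G5.
Leap in, step out — an appoggiatura.

Non-chord tone — an appoggiatura.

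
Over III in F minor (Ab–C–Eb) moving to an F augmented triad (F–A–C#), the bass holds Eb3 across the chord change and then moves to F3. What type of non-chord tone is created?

The harmony at that moment is F augmented triad (F, A, C#); Eb3 is not a chord tone.
It is held over (the same pitch as the preceding Eb3) and left by step up to F3.
Held over from the previous chord and resolving up by step — a retardation.

Eb3 is a retardation.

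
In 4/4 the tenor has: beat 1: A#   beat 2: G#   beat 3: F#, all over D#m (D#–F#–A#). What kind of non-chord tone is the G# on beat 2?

The harmony at that moment is D# minor triad (D#, F#, A#); G# is not a chord tone.
It is approached by step down from A# and left by step down to F#.
Step in, step out in the same direction — a passing tone.

Passing tone.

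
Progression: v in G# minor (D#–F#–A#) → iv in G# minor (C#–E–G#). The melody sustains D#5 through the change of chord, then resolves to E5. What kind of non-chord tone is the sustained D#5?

The harmony at that moment is C# minor triad (C#, E, G#); D#5 is not a chord tone.
It is held over (the same pitch as the preceding D#5) and left by step up to E5.
Held over from the previous chord and resolving up by step — a retardation.

D#5 is a retardation.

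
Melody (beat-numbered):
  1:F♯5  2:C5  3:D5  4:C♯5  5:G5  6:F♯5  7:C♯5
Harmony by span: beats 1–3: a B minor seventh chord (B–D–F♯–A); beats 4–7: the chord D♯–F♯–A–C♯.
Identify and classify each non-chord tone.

The harmony at that moment is B minor seventh chord (B, D, F♯, A); C5 is not a chord tone.
It is approached by leap down from F♯5 and left by step up to D5.
Leap in, step out — an appoggiatura.
The harmony at that moment is D♯ half-diminished seventh chord (D♯, F♯, A, C♯); G5 is not a chord tone.
It is approached by leap up from C♯5 and left by step down to F♯5.
Leap in, step out — an appoggiatura.

C5 (beat 2) — appoggiatura; G5 (beat 5) — appoggiatura.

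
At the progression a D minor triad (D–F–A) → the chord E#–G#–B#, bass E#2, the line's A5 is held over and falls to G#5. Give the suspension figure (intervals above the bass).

4–3 suspension.

At the second chord the bass is E#2. The suspended A5 lies a fourth above the bass; after resolving down by step to G#5, the interval above the bass becomes a third.
Suspension figures are named by those two intervals: 4–3.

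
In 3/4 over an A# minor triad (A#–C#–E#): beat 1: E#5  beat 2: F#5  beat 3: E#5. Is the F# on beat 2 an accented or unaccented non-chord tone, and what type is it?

Unaccented neighbor tone.

The harmony at that moment is A# minor triad (A#, C#, E#); F#5 is not a chord tone.
It is approached by step up from E#5 and left by step down to E#5.
Step away and step back to the same note — a neighbor tone (upper neighbor).
It falls on a weak beat, so it is unaccented.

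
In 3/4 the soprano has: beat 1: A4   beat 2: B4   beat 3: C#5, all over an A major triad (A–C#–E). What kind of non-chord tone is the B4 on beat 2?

The harmony at that moment is A major triad (A, C#, E); B4 is not a chord tone.
It is approached by step up from A4 and left by step up to C#5.
Step in, step out in the same direction — a passing tone.

Passing tone.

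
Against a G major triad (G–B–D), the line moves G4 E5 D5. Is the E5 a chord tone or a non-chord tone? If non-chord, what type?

Non-chord tone — an appoggiatura.

The harmony at that moment is G major triad (G, B, D); E5 is not a chord tone.
It is approached by leap up from G4 and left by step down to D5.
Leap in, step out — an appoggiatura.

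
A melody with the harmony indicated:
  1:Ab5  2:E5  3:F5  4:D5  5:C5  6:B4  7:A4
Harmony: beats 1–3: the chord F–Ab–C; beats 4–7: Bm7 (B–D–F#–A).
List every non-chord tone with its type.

E5 (beat 2) — appoggiatura; C5 (beat 5) — passing tone.

The harmony at that moment is F minor triad (F, Ab, C); E5 is not a chord tone.
It is approached by leap down from Ab5 and left by step up to F5.
Leap in, step out — an appoggiatura.
The harmony at that moment is B minor seventh chord (B, D, F#, A); C5 is not a chord tone.
It is approached by step down from D5 and left by step down to B4.
Step in, step out in the same direction — a passing tone.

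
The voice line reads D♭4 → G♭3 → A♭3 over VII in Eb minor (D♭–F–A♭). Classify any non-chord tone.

G♭3 is an appoggiatura.

The harmony at that moment is D♭ major triad (D♭, F, A♭); G♭3 is not a chord tone.
It is approached by leap down from D♭4 and left by step up to A♭3.
Leap in, step out — an appoggiatura.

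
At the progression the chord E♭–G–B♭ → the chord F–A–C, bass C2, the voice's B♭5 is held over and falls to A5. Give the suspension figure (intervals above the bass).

7–6 suspension.

At the second chord the bass is C2. The suspended B♭5 lies a seventh above the bass; after resolving down by step to A5, the interval above the bass becomes a sixth.
Suspension figures are named by those two intervals: 7–6.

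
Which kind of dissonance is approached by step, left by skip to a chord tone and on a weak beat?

Escape tone.

Approach: by step. Departure: by leap. Metric position: weak.
Step in, leap out, from a weak position — an escape tone (échappée). (It is the mirror image of the appoggiatura, which leaps in and steps out on a strong beat.)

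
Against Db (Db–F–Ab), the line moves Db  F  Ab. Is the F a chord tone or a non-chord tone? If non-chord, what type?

Chord tone (the third of Db major triad).

Db major triad contains Db, F, Ab; F is the third, so it is a chord tone.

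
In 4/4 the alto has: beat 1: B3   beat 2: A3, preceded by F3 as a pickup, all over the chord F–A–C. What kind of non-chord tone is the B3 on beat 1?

Appoggiatura.

The harmony at that moment is F major triad (F, A, C); B3 is not a chord tone.
It is approached by leap up from F3 and left by step down to A3.
Leap in, step out, metrically accented — an appoggiatura.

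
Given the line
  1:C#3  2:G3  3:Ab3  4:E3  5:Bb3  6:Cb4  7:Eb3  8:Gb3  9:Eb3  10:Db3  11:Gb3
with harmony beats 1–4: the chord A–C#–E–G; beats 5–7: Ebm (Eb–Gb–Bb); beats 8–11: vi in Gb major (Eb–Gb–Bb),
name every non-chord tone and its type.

The harmony at that moment is A dominant seventh chord (A, C#, E, G); Ab3 is not a chord tone.
It is approached by step up from G3 and left by leap down to E3.
Step in, leap out — an escape tone.
The harmony at that moment is Eb minor triad (Eb, Gb, Bb); Cb4 is not a chord tone.
It is approached by step up from Bb3 and left by leap down to Eb3.
Step in, leap out — an escape tone.
The harmony at that moment is Eb minor triad (Eb, Gb, Bb); Db3 is not a chord tone.
It is approached by step down from Eb3 and left by leap up to Gb3.
Step in, leap out — an escape tone.

Ab3 (beat 3) — escape tone; Cb4 (beat 6) — escape tone; Db3 (beat 10) — escape tone.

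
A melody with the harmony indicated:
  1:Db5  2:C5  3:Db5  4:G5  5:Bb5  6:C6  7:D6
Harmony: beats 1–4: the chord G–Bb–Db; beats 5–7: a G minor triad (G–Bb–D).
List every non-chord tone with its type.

C5 (beat 2) — neighbor tone; C6 (beat 6) — passing tone.

The harmony at that moment is G diminished triad (G, Bb, Db); C5 is not a chord tone.
It is approached by step down from Db5 and left by step up to Db5.
Step away and step back to the same note — a neighbor tone (lower neighbor).
The harmony at that moment is G minor triad (G, Bb, D); C6 is not a chord tone.
It is approached by step up from Bb5 and left by step up to D6.
Step in, step out in the same direction — a passing tone.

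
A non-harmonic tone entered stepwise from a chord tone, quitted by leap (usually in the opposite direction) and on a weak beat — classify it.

Escape tone.

Approach: by step. Departure: by leap. Metric position: weak.
Step in, leap out, from a weak position — an escape tone (échappée). (It is the mirror image of the appoggiatura, which leaps in and steps out on a strong beat.)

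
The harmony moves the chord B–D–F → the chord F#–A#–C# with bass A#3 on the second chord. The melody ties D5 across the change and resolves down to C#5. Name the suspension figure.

At the second chord the bass is A#3. The suspended D5 lies a fourth above the bass; after resolving down by step to C#5, the interval above the bass becomes a third.
Suspension figures are named by those two intervals: 4–3.

4–3 suspension.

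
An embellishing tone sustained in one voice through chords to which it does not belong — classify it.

Approach: none. Departure: none — a single pitch is sustained while the chords change around it, passing through harmonies that do not contain it.
No melodic motion at all; the dissonance is created entirely by the moving harmonies against the stationary note — a pedal tone (pedal point).

Pedal tone.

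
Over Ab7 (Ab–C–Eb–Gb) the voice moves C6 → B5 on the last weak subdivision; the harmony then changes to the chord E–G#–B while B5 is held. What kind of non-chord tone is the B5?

B5 is an anticipation.

The harmony at that moment is Ab dominant seventh chord (Ab, C, Eb, Gb); B5 is not a chord tone.
It is approached by step down from C6 and then sustained as the same pitch into the next harmony.
Arriving early and becoming a chord tone when the harmony changes — an anticipation.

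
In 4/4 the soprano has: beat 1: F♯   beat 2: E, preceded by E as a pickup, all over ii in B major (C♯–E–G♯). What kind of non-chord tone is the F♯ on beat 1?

The harmony at that moment is C♯ minor triad (C♯, E, G♯); F♯ is not a chord tone.
It is approached by step up from E and left by step down to E.
Step away and step back to the same note — a neighbor tone (upper neighbor).

Upper neighbor tone.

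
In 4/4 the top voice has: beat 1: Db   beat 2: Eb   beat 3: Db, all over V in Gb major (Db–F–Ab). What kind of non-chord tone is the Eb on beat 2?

The harmony at that moment is Db major triad (Db, F, Ab); Eb is not a chord tone.
It is approached by step up from Db and left by step down to Db.
Step away and step back to the same note — a neighbor tone (upper neighbor).

Upper neighbor tone.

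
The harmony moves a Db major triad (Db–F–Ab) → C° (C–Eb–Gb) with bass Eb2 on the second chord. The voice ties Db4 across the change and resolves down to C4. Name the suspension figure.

At the second chord the bass is Eb2. The suspended Db4 lies a seventh above the bass; after resolving down by step to C4, the interval above the bass becomes a sixth.
Suspension figures are named by those two intervals: 7–6.

7–6 suspension.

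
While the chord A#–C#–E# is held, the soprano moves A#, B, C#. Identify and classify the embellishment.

B is a passing tone.

The harmony at that moment is A# minor triad (A#, C#, E#); B is not a chord tone.
It is approached by step up from A# and left by step up to C#.
Step in, step out in the same direction — a passing tone.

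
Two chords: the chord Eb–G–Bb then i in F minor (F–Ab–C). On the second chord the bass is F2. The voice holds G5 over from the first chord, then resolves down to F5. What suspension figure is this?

At the second chord the bass is F2. The suspended G5 lies a ninth above the bass; after resolving down by step to F5, the interval above the bass becomes an octave.
Suspension figures are named by those two intervals: 9–8.

9–8 suspension.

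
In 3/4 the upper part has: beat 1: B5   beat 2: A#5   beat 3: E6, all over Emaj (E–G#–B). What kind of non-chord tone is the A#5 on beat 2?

The harmony at that moment is E major triad (E, G#, B); A#5 is not a chord tone.
It is approached by step down from B5 and left by leap up to E6.
Step in, leap out, on a weak beat — an escape tone.

Escape tone.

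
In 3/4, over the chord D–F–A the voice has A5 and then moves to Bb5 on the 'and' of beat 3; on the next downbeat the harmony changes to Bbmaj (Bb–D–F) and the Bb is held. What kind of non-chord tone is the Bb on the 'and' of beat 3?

The harmony at that moment is D minor triad (D, F, A); Bb5 is not a chord tone.
It is approached by step up from A5 and then sustained as the same pitch into the next harmony.
Arriving early and becoming a chord tone when the harmony changes — an anticipation.

Anticipation.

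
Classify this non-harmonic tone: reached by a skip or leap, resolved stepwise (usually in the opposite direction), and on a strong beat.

Appoggiatura.

Approach: by leap. Departure: by step. Metric position: strong.
Leap in, step out, in a metrically strong position — an appoggiatura. (It is the mirror image of the escape tone, which steps in and leaps out from a weak position.)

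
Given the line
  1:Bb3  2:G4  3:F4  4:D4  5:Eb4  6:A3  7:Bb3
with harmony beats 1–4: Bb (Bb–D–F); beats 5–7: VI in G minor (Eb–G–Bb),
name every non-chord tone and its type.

The harmony at that moment is Bb major triad (Bb, D, F); G4 is not a chord tone.
It is approached by leap up from Bb3 and left by step down to F4.
Leap in, step out — an appoggiatura.
The harmony at that moment is Eb major triad (Eb, G, Bb); A3 is not a chord tone.
It is approached by leap down from Eb4 and left by step up to Bb3.
Leap in, step out — an appoggiatura.

G4 (beat 2) — appoggiatura; A3 (beat 6) — appoggiatura.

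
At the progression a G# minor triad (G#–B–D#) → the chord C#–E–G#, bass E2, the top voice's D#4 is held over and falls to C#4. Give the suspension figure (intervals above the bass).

At the second chord the bass is E2. The suspended D#4 lies a seventh above the bass; after resolving down by step to C#4, the interval above the bass becomes a sixth.
Suspension figures are named by those two intervals: 7–6.

7–6 suspension.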